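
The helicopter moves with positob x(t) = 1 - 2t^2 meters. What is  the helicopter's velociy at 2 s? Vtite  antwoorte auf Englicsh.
To solve this, we need to take 1 derivative of our position equation x(t) = 1 - 2·t^2. Differentiating position, we get velocity: v(t) = -4·t. We have velocity v(t) = -4·t. Substituting t = 2: v(2) = -8.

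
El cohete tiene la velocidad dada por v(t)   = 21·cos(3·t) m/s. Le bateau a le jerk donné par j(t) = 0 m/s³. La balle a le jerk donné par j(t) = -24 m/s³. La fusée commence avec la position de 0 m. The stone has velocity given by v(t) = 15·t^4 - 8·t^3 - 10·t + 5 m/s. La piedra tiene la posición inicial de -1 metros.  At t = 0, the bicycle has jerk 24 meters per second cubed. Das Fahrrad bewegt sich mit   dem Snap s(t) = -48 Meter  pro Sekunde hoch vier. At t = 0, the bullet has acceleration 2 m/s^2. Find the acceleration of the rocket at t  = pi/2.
Starting from velocity v(t) = 21·cos(3·t), we take 1 derivative. Differentiating velocity, we get acceleration: a(t) = -63·sin(3·t). We have acceleration a(t) = -63·sin(3·t). Substituting t = pi/2: a(pi/2) = 63.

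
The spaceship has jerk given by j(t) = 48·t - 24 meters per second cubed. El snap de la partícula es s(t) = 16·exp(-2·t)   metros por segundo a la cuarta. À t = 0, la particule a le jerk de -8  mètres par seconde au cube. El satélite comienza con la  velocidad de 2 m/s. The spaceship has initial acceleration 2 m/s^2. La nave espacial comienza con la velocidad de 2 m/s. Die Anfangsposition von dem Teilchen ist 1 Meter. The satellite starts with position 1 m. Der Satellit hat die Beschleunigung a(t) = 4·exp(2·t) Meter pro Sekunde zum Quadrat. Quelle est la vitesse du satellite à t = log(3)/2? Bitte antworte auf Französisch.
En partant de l'accélération a(t) = 4·exp(2·t), nous prenons 1 intégrale. En intégrant l'accélération et en utilisant la condition initiale v(0) = 2, nous obtenons v(t) = 2·exp(2·t). De l'équation de la vitesse v(t) = 2·exp(2·t), nous substituons t = log(3)/2 pour obtenir v = 6.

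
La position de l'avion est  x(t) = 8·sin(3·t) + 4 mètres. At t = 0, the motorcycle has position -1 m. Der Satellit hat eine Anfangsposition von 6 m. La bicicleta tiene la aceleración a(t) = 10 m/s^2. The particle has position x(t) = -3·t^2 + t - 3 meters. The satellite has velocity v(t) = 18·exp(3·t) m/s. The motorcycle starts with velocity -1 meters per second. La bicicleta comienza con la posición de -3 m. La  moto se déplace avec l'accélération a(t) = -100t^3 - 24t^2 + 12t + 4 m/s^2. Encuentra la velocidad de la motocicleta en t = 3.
Debemos encontrar la integral de nuestra ecuación de la aceleración a(t) = -100·t^3 - 24·t^2 + 12·t + 4 1 vez. Tomando ∫a(t)dt y aplicando v(0) = -1, encontramos v(t) = -25·t^4 - 8·t^3 + 6·t^2 + 4·t - 1. De la ecuación de la velocidad v(t) = -25·t^4 - 8·t^3 + 6·t^2 + 4·t - 1, sustituimos t = 3 para obtener v = -2176.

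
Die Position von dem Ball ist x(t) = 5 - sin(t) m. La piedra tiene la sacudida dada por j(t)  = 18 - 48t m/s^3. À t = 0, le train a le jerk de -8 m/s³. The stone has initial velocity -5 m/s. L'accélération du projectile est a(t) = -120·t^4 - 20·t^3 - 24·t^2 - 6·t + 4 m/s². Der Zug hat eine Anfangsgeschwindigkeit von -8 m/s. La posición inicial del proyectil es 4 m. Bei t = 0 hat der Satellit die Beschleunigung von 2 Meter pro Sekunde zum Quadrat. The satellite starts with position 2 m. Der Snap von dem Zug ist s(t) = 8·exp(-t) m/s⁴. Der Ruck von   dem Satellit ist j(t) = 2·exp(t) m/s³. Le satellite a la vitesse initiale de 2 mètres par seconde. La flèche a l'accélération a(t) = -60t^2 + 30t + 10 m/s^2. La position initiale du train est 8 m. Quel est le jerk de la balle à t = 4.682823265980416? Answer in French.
Pour résoudre ceci, nous devons prendre 3 dérivées de notre équation de la position x(t) = 5 - sin(t). En dérivant la position, nous obtenons la vitesse: v(t) = -cos(t). En prenant d/dt de v(t), nous trouvons a(t) = sin(t). La dérivée de l'accélération donne le jerk: j(t) = cos(t). En utilisant j(t) = cos(t) et en substituant t = 4.682823265980416, nous trouvons j = -0.0295614072056405.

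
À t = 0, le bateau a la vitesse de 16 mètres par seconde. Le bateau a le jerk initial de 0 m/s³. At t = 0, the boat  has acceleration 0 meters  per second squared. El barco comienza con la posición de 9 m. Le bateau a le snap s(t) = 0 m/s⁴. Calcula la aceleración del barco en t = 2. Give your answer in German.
Wir müssen unsere Gleichung für den Snap s(t) = 0 2-mal integrieren. Die Stammfunktion von dem Snap, mit j(0) = 0, ergibt den Ruck: j(t) = 0. Die Stammfunktion von dem Ruck ist die Beschleunigung. Mit a(0) = 0 erhalten wir a(t) = 0. Aus der Gleichung für die Beschleunigung a(t) = 0, setzen wir t = 2 ein und erhalten a = 0.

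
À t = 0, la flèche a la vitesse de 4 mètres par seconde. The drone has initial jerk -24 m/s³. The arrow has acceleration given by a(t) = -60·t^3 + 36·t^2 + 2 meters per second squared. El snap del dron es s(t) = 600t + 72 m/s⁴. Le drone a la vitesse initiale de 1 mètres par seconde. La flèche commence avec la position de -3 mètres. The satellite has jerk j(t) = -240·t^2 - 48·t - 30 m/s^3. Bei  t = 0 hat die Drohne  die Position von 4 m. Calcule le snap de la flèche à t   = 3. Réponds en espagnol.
Para resolver esto, necesitamos tomar 2 derivadas de nuestra ecuación de la aceleración a(t) = -60·t^3 + 36·t^2 + 2. Tomando d/dt de a(t), encontramos j(t) = -180·t^2 + 72·t. Tomando d/dt de j(t), encontramos s(t) = 72 - 360·t. De la ecuación del snap s(t) = 72 - 360·t, sustituimos t = 3 para obtener s = -1008.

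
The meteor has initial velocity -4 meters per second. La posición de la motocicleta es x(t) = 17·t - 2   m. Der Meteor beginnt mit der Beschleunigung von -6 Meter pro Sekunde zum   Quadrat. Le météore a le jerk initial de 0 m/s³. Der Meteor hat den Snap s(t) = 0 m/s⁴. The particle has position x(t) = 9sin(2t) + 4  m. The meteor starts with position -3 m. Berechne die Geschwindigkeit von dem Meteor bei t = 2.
Ausgehend von dem Snap s(t) = 0, nehmen wir 3 Stammfunktionen. Das Integral von dem Snap ist der Ruck. Mit j(0) = 0 erhalten wir j(t) = 0. Das Integral von dem Ruck ist die Beschleunigung. Mit a(0) = -6 erhalten wir a(t) = -6. Mit ∫a(t)dt und Anwendung von v(0) = -4, finden wir v(t) = -6·t - 4. Aus der Gleichung für die Geschwindigkeit v(t) = -6·t - 4, setzen wir t = 2 ein und erhalten v = -16.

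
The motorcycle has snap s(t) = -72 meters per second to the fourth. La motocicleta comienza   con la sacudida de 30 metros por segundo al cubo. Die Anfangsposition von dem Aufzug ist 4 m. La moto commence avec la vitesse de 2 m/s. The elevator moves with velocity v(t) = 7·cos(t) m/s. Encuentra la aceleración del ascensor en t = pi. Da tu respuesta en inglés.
To solve this, we need to take 1 derivative of our velocity equation v(t) = 7·cos(t). Taking d/dt of v(t), we find a(t) = -7·sin(t). We have acceleration a(t) = -7·sin(t). Substituting t = pi: a(pi) = 0.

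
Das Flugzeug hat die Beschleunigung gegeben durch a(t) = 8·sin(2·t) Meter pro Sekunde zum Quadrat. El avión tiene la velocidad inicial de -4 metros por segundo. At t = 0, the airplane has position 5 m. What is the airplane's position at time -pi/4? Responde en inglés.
To solve this, we need to take 2 antiderivatives of our acceleration equation a(t) = 8·sin(2·t). Taking ∫a(t)dt and applying v(0) = -4, we find v(t) = -4·cos(2·t). Taking ∫v(t)dt and applying x(0) = 5, we find x(t) = 5 - 2·sin(2·t). From the given position equation x(t) = 5 - 2·sin(2·t), we substitute t = -pi/4 to get x = 7.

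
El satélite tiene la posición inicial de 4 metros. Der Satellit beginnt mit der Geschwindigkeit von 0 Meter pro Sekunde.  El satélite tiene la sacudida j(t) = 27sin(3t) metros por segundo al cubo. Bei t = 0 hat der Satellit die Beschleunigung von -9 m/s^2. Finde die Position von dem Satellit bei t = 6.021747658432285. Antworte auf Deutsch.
Um dies zu lösen, müssen wir 3 Stammfunktionen unserer Gleichung für den Ruck j(t) = 27·sin(3·t) finden. Das Integral von dem Ruck ist die Beschleunigung. Mit a(0) = -9 erhalten wir a(t) = -9·cos(3·t). Durch Integration von der Beschleunigung und Verwendung der Anfangsbedingung v(0) = 0, erhalten wir v(t) = -3·sin(3·t). Das Integral von der Geschwindigkeit ist die Position. Mit x(0) = 4 erhalten wir x(t) = cos(3·t) + 3. Mit x(t) = cos(3·t) + 3 und Einsetzen von t = 6.021747658432285, finden wir x = 3.70787372906720.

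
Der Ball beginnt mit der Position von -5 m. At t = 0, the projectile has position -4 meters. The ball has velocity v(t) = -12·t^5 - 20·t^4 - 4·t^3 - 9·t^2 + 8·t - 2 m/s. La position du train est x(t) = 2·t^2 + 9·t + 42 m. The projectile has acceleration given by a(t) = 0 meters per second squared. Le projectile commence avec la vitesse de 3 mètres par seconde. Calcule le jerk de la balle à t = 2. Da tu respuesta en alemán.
Ausgehend von der Geschwindigkeit v(t) = -12·t^5 - 20·t^4 - 4·t^3 - 9·t^2 + 8·t - 2, nehmen wir 2 Ableitungen. Durch Ableiten von der Geschwindigkeit erhalten wir die Beschleunigung: a(t) = -60·t^4 - 80·t^3 - 12·t^2 - 18·t + 8. Die Ableitung von der Beschleunigung ergibt den Ruck: j(t) = -240·t^3 - 240·t^2 - 24·t - 18. Mit j(t) = -240·t^3 - 240·t^2 - 24·t - 18 und Einsetzen von t = 2, finden wir j = -2946.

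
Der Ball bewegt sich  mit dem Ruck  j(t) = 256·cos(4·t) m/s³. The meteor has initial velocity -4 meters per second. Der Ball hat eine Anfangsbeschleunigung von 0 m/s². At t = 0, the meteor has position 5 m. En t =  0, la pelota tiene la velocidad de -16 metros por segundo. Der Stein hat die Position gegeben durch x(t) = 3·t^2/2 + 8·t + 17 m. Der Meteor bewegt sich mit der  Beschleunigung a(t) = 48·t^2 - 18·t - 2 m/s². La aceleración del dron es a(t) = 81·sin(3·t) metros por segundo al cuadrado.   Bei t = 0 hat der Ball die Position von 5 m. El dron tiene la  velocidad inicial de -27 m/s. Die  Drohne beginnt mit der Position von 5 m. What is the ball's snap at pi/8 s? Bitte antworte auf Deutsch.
Wir müssen unsere Gleichung für den Ruck j(t) = 256·cos(4·t) 1-mal ableiten. Mit d/dt von j(t) finden wir s(t) = -1024·sin(4·t). Aus der Gleichung für den Snap s(t) = -1024·sin(4·t), setzen wir t = pi/8 ein und erhalten s = -1024.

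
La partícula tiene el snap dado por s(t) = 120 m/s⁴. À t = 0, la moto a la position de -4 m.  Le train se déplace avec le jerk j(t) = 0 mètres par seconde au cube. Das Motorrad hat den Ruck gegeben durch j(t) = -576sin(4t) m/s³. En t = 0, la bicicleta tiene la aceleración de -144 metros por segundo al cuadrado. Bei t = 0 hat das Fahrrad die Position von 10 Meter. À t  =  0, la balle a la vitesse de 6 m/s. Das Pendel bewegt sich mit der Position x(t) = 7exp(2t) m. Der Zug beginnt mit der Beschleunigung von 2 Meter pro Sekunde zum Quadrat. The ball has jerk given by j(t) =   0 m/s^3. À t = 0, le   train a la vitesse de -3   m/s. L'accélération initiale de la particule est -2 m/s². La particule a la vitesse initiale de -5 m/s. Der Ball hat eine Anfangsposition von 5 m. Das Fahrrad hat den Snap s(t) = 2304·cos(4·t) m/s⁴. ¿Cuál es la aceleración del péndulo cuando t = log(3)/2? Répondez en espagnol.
Debemos derivar nuestra ecuación de la posición x(t) = 7·exp(2·t) 2 veces. La derivada de la posición da la velocidad: v(t) = 14·exp(2·t). Derivando la velocidad, obtenemos la aceleración: a(t) = 28·exp(2·t). Usando a(t) = 28·exp(2·t) y sustituyendo t = log(3)/2, encontramos a = 84.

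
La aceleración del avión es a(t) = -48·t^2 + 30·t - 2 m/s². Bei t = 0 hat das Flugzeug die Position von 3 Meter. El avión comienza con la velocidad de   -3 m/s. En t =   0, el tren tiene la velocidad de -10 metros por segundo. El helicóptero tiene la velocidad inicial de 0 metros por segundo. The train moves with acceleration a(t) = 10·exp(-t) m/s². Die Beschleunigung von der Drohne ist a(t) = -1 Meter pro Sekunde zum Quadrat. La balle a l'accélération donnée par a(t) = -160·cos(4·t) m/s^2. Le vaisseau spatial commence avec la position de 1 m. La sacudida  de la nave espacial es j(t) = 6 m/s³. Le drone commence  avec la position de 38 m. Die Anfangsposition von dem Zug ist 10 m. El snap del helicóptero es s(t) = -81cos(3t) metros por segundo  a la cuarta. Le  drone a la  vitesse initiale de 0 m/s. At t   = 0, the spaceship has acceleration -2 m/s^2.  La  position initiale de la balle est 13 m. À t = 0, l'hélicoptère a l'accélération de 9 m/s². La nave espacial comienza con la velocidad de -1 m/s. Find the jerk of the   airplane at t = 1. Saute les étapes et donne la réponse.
At t = 1, j = -66.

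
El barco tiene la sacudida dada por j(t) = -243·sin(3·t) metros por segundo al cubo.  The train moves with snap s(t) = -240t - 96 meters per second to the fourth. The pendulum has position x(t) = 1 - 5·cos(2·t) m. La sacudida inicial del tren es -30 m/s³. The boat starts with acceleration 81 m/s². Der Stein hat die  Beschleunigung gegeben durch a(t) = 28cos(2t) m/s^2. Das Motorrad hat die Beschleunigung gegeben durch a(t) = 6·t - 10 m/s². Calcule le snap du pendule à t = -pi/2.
En partant de la position x(t) = 1 - 5·cos(2·t), nous prenons 4 dérivées. En dérivant la position, nous obtenons la vitesse: v(t) = 10·sin(2·t). En prenant d/dt de v(t), nous trouvons a(t) = 20·cos(2·t). La dérivée de l'accélération donne le jerk: j(t) = -40·sin(2·t). La dérivée du jerk donne le snap: s(t) = -80·cos(2·t). Nous avons le snap s(t) = -80·cos(2·t). En substituant t = -pi/2: s(-pi/2) = 80.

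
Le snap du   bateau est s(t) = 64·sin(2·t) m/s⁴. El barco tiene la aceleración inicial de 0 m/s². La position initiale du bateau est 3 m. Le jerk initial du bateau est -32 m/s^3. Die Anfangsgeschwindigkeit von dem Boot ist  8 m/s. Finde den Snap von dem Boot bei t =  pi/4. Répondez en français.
De l'équation du snap s(t) = 64·sin(2·t), nous substituons t = pi/4 pour obtenir s = 64.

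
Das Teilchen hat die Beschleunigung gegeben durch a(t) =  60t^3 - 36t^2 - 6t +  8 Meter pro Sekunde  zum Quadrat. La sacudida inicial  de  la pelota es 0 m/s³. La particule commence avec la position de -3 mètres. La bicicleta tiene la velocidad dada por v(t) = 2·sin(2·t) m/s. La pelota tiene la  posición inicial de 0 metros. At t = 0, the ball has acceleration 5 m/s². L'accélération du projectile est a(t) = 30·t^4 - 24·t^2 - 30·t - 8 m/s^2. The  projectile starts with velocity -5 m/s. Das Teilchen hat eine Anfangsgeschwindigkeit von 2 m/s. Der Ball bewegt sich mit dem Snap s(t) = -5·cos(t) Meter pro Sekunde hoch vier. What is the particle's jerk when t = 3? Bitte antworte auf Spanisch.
Debemos derivar nuestra ecuación de la aceleración a(t) = 60·t^3 - 36·t^2 - 6·t + 8 1 vez. La derivada de la aceleración da la sacudida: j(t) = 180·t^2 - 72·t - 6. De la ecuación de la sacudida j(t) = 180·t^2 - 72·t - 6, sustituimos t = 3 para obtener j = 1398.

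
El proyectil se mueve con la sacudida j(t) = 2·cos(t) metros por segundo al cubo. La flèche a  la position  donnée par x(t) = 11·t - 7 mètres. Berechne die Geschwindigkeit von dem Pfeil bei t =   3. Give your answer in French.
Pour résoudre ceci, nous devons prendre 1 dérivée de notre équation de la position x(t) = 11·t - 7. La dérivée de la position donne la vitesse: v(t) = 11. En utilisant v(t) = 11 et en substituant t = 3, nous trouvons v = 11.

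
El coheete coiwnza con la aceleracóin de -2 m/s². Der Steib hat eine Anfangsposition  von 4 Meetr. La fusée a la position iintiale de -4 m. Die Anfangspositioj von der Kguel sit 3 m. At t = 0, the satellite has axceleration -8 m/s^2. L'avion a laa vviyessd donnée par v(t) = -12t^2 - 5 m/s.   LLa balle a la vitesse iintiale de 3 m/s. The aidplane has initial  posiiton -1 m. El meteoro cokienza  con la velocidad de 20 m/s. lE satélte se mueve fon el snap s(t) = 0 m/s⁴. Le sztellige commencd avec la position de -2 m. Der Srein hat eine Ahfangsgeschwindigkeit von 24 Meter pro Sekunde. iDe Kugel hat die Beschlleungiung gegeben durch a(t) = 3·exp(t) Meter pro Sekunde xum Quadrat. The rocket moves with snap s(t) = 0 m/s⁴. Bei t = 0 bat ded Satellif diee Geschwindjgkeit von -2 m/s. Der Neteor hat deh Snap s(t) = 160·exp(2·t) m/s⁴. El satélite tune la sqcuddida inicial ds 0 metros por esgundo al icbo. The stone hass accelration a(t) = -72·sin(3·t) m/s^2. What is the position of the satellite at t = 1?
We must find the integral of our snap equation s(t) = 0 4 times. The antiderivative of snap is jerk. Using j(0) = 0, we get j(t) = 0. Finding the integral of j(t) and using a(0) = -8: a(t) = -8. The integral of acceleration is velocity. Using v(0) = -2, we get v(t) = -8·t - 2. Integrating velocity and using the initial condition x(0) = -2, we get x(t) = -4·t^2 - 2·t - 2. From the given position equation x(t) = -4·t^2 - 2·t - 2, we substitute t = 1 to get x = -8.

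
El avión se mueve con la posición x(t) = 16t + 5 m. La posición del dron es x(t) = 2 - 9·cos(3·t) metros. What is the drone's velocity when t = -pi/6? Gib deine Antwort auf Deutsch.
Ausgehend von der Position x(t) = 2 - 9·cos(3·t), nehmen wir 1 Ableitung. Mit d/dt von x(t) finden wir v(t) = 27·sin(3·t). Wir haben die Geschwindigkeit v(t) = 27·sin(3·t). Durch Einsetzen von t = -pi/6: v(-pi/6) = -27.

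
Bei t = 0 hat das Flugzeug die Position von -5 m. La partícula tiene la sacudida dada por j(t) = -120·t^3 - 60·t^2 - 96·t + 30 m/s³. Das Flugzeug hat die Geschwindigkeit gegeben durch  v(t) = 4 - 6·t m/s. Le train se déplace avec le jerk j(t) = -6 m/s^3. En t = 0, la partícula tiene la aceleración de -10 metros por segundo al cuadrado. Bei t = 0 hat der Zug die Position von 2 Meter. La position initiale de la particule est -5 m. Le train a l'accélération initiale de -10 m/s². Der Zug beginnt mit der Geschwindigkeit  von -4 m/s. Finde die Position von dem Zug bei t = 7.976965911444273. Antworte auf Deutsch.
Um dies zu lösen, müssen wir 3 Stammfunktionen unserer Gleichung für den Ruck j(t) = -6 finden. Das Integral von dem Ruck, mit a(0) = -10, ergibt die Beschleunigung: a(t) = -6·t - 10. Durch Integration von der Beschleunigung und Verwendung der Anfangsbedingung v(0) = -4, erhalten wir v(t) = -3·t^2 - 10·t - 4. Das Integral von der Geschwindigkeit, mit x(0) = 2, ergibt die Position: x(t) = -t^3 - 5·t^2 - 4·t + 2. Aus der Gleichung für die Position x(t) = -t^3 - 5·t^2 - 4·t + 2, setzen wir t = 7.976965911444273 ein und erhalten x = -855.657965845273.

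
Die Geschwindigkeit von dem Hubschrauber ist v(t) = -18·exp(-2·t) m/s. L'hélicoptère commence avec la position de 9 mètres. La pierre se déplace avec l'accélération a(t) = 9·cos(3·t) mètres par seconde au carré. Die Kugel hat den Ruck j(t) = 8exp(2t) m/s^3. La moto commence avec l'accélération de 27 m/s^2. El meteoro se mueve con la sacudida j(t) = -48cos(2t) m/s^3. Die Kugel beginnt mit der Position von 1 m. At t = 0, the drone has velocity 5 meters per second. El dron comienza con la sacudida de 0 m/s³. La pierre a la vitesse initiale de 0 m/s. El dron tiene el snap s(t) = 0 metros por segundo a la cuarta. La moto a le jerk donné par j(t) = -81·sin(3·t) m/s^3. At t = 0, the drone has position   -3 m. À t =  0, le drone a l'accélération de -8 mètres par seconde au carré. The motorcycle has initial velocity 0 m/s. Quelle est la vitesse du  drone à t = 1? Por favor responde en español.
Para resolver esto, necesitamos tomar 3 antiderivadas de nuestra ecuación del snap s(t) = 0. La integral del snap, con j(0) = 0, da la sacudida: j(t) = 0. Tomando ∫j(t)dt y aplicando a(0) = -8, encontramos a(t) = -8. La integral de la aceleración, con v(0) = 5, da la velocidad: v(t) = 5 - 8·t. De la ecuación de la velocidad v(t) = 5 - 8·t, sustituimos t = 1 para obtener v = -3.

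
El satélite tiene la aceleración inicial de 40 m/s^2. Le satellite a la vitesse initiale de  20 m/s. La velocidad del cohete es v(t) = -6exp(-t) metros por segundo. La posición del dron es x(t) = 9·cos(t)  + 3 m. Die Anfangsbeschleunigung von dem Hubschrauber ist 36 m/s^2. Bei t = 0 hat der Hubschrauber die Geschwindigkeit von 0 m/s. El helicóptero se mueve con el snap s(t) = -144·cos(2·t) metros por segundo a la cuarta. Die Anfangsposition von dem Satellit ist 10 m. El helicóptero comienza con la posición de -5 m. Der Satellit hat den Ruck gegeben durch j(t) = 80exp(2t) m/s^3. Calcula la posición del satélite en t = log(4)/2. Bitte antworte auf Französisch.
En partant du jerk j(t) = 80·exp(2·t), nous prenons 3 primitives. En intégrant le jerk et en utilisant la condition initiale a(0) = 40, nous obtenons a(t) = 40·exp(2·t). L'intégrale de l'accélération, avec v(0) = 20, donne la vitesse: v(t) = 20·exp(2·t). La primitive de la vitesse est la position. En utilisant x(0) = 10, nous obtenons x(t) = 10·exp(2·t). En utilisant x(t) = 10·exp(2·t) et en substituant t = log(4)/2, nous trouvons x = 40.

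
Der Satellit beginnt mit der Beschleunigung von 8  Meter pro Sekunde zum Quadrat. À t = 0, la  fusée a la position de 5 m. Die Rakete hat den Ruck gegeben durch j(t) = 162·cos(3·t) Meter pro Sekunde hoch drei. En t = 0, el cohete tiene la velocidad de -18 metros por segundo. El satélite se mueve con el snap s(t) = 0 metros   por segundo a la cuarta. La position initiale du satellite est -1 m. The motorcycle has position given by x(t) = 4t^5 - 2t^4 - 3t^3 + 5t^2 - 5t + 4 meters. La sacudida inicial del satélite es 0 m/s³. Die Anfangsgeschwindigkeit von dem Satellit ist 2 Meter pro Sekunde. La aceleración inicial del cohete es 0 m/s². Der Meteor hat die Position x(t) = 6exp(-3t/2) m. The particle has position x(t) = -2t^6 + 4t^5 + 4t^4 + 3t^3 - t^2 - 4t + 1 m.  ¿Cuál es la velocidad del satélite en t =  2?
Partiendo del snap s(t) = 0, tomamos 3 integrales. La integral del snap es la sacudida. Usando j(0) = 0, obtenemos j(t) = 0. Integrando la sacudida y usando la condición inicial a(0) = 8, obtenemos a(t) = 8. Tomando ∫a(t)dt y aplicando v(0) = 2, encontramos v(t) = 8·t + 2. Tenemos la velocidad v(t) = 8·t + 2. Sustituyendo t = 2: v(2) = 18.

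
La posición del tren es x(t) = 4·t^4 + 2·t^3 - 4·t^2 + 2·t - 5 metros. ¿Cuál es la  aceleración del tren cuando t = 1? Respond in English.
We must differentiate our position equation x(t) = 4·t^4 + 2·t^3 - 4·t^2 + 2·t - 5 2 times. The derivative of position gives velocity: v(t) = 16·t^3 + 6·t^2 - 8·t + 2. Differentiating velocity, we get acceleration: a(t) = 48·t^2 + 12·t - 8. We have acceleration a(t) = 48·t^2 + 12·t - 8. Substituting t = 1: a(1) = 52.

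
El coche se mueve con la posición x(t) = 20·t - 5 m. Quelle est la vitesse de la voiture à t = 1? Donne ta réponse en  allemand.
Um dies zu lösen, müssen wir 1 Ableitung unserer Gleichung für die Position x(t) = 20·t - 5 nehmen. Mit d/dt von x(t) finden wir v(t) = 20. Wir haben die Geschwindigkeit v(t) = 20. Durch Einsetzen von t = 1: v(1) = 20.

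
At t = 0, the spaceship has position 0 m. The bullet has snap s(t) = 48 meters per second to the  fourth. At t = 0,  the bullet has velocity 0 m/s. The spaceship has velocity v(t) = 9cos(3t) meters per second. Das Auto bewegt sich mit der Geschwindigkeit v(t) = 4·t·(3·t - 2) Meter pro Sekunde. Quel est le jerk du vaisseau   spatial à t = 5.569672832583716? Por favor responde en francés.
Pour résoudre ceci, nous devons prendre 2 dérivées de notre équation de la vitesse v(t) = 9·cos(3·t). En dérivant la vitesse, nous obtenons l'accélération: a(t) = -27·sin(3·t). En prenant d/dt de a(t), nous trouvons j(t) = -81·cos(3·t). En utilisant j(t) = -81·cos(3·t) et en substituant t = 5.569672832583716, nous trouvons j = 43.6925388564459.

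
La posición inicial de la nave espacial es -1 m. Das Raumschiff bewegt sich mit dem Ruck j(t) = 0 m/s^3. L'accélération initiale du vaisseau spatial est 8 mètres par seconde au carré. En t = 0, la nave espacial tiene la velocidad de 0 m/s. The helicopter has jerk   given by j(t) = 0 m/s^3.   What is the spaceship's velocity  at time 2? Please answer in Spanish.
Debemos encontrar la integral de nuestra ecuación de la sacudida j(t) = 0 2 veces. La integral de la sacudida es la aceleración. Usando a(0) = 8, obtenemos a(t) = 8. Tomando ∫a(t)dt y aplicando v(0) = 0, encontramos v(t) = 8·t. Tenemos la velocidad v(t) = 8·t. Sustituyendo t = 2: v(2) = 16.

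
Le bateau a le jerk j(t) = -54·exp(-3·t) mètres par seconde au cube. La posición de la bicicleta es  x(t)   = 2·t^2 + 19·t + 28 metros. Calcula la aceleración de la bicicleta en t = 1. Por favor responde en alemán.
Wir müssen unsere Gleichung für die Position x(t) = 2·t^2 + 19·t + 28 2-mal ableiten. Die Ableitung von der Position ergibt die Geschwindigkeit: v(t) = 4·t + 19. Durch Ableiten von der Geschwindigkeit erhalten wir die Beschleunigung: a(t) = 4. Wir haben die Beschleunigung a(t) = 4. Durch Einsetzen von t = 1: a(1) = 4.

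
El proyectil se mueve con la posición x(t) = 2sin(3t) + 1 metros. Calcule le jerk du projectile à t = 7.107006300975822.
Nous devons dériver notre équation de la position x(t) = 2·sin(3·t) + 1 3 fois. La dérivée de la position donne la vitesse: v(t) = 6·cos(3·t). En dérivant la vitesse, nous obtenons l'accélération: a(t) = -18·sin(3·t). En dérivant l'accélération, nous obtenons le jerk: j(t) = -54·cos(3·t). Nous avons le jerk j(t) = -54·cos(3·t). En substituant t = 7.107006300975822: j(7.107006300975822) = 42.3220212722534.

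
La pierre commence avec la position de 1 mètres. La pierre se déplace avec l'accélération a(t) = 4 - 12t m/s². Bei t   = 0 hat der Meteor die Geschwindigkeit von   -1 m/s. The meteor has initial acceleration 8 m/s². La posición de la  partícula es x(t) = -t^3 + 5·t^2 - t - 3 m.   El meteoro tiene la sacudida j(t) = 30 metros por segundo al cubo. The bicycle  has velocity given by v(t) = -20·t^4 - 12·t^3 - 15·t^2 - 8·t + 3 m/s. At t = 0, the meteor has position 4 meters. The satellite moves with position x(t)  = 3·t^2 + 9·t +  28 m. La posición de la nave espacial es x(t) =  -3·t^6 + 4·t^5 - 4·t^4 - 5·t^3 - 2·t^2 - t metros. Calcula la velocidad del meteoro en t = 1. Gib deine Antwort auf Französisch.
En partant du jerk j(t) = 30, nous prenons 2 intégrales. La primitive du jerk, avec a(0) = 8, donne l'accélération: a(t) = 30·t + 8. En intégrant l'accélération et en utilisant la condition initiale v(0) = -1, nous obtenons v(t) = 15·t^2 + 8·t - 1. Nous avons la vitesse v(t) = 15·t^2 + 8·t - 1. En substituant t = 1: v(1) = 22.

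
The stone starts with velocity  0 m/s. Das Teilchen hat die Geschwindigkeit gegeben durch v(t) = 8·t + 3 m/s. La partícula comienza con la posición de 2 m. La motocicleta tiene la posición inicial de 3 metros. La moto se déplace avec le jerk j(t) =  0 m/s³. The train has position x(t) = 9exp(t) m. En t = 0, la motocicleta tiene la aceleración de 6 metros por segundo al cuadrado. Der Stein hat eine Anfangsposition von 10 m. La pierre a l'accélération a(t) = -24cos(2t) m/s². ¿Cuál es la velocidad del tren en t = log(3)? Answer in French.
Pour résoudre ceci, nous devons prendre 1 dérivée de notre équation de la position x(t) = 9·exp(t). En dérivant la position, nous obtenons la vitesse: v(t) = 9·exp(t). Nous avons la vitesse v(t) = 9·exp(t). En substituant t = log(3): v(log(3)) = 27.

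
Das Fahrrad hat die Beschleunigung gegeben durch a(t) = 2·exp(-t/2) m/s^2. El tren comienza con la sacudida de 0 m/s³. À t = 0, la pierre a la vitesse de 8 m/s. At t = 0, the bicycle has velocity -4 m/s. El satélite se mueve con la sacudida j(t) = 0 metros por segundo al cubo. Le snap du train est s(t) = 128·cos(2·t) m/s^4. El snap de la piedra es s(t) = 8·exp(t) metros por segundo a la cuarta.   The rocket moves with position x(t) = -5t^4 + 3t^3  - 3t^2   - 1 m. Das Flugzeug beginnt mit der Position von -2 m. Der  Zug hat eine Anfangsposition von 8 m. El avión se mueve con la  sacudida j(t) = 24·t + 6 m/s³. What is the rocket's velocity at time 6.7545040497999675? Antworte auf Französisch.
En partant de la position x(t) = -5·t^4 + 3·t^3 - 3·t^2 - 1, nous prenons 1 dérivée. En dérivant la position, nous obtenons la vitesse: v(t) = -20·t^3 + 9·t^2 - 6·t. De l'équation de la vitesse v(t) = -20·t^3 + 9·t^2 - 6·t, nous substituons t = 6.7545040497999675 pour obtenir v = -5793.17576365617.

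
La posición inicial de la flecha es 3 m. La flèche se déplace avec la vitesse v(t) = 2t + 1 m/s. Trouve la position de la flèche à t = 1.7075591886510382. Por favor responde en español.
Para resolver esto, necesitamos tomar 1 integral de nuestra ecuación de la velocidad v(t) = 2·t + 1. La antiderivada de la velocidad, con x(0) = 3, da la posición: x(t) = t^2 + t + 3. Tenemos la posición x(t) = t^2 + t + 3. Sustituyendo t = 1.7075591886510382: x(1.7075591886510382) = 7.62331757139763.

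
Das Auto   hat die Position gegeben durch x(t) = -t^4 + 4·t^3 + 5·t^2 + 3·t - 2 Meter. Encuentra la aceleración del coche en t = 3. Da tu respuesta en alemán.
Ausgehend von der Position x(t) = -t^4 + 4·t^3 + 5·t^2 + 3·t - 2, nehmen wir 2 Ableitungen. Durch Ableiten von der Position erhalten wir die Geschwindigkeit: v(t) = -4·t^3 + 12·t^2 + 10·t + 3. Die Ableitung von der Geschwindigkeit ergibt die Beschleunigung: a(t) = -12·t^2 + 24·t + 10. Wir haben die Beschleunigung a(t) = -12·t^2 + 24·t + 10. Durch Einsetzen von t = 3: a(3) = -26.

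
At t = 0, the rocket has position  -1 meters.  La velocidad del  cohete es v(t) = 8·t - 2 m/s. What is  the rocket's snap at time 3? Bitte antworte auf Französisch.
En partant de la vitesse v(t) = 8·t - 2, nous prenons 3 dérivées. La dérivée de la vitesse donne l'accélération: a(t) = 8. La dérivée de l'accélération donne le jerk: j(t) = 0. En dérivant le jerk, nous obtenons le snap: s(t) = 0. De l'équation du snap s(t) = 0, nous substituons t = 3 pour obtenir s = 0.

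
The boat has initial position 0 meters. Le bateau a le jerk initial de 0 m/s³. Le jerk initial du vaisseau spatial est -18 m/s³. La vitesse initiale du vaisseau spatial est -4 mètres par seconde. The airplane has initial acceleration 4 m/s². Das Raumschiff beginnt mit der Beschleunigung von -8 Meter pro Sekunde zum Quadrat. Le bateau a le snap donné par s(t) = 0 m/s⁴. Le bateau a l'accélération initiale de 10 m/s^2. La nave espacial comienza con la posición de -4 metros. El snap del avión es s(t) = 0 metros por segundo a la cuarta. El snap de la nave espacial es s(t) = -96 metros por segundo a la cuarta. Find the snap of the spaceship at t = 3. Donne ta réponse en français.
De l'équation du snap s(t) = -96, nous substituons t = 3 pour obtenir s = -96.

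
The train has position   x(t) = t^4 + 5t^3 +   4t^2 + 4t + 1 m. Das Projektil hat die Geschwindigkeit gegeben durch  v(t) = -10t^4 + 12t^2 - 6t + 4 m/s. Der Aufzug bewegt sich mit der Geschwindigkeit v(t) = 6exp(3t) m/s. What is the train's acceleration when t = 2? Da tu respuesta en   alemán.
Ausgehend von der Position x(t) = t^4 + 5·t^3 + 4·t^2 + 4·t + 1, nehmen wir 2 Ableitungen. Die Ableitung von der Position ergibt die Geschwindigkeit: v(t) = 4·t^3 + 15·t^2 + 8·t + 4. Die Ableitung von der Geschwindigkeit ergibt die Beschleunigung: a(t) = 12·t^2 + 30·t + 8. Wir haben die Beschleunigung a(t) = 12·t^2 + 30·t + 8. Durch Einsetzen von t = 2: a(2) = 116.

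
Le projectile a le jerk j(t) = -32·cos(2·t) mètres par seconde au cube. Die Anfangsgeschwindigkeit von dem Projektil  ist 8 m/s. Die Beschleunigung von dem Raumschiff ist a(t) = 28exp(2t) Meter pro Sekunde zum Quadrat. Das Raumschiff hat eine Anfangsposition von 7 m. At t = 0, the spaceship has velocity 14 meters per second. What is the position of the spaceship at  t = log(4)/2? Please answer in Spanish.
Partiendo de la aceleración a(t) = 28·exp(2·t), tomamos 2 antiderivadas. La integral de la aceleración, con v(0) = 14, da la velocidad: v(t) = 14·exp(2·t). Integrando la velocidad y usando la condición inicial x(0) = 7, obtenemos x(t) = 7·exp(2·t). Usando x(t) = 7·exp(2·t) y sustituyendo t = log(4)/2, encontramos x = 28.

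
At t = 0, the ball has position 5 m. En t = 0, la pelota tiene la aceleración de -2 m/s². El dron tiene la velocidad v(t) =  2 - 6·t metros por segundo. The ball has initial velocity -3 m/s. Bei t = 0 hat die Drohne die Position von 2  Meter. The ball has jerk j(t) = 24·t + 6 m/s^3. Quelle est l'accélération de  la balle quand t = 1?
Nous devons intégrer notre équation du jerk j(t) = 24·t + 6 1 fois. La primitive du jerk est l'accélération. En utilisant a(0) = -2, nous obtenons a(t) = 12·t^2 + 6·t - 2. Nous avons l'accélération a(t) = 12·t^2 + 6·t - 2. En substituant t = 1: a(1) = 16.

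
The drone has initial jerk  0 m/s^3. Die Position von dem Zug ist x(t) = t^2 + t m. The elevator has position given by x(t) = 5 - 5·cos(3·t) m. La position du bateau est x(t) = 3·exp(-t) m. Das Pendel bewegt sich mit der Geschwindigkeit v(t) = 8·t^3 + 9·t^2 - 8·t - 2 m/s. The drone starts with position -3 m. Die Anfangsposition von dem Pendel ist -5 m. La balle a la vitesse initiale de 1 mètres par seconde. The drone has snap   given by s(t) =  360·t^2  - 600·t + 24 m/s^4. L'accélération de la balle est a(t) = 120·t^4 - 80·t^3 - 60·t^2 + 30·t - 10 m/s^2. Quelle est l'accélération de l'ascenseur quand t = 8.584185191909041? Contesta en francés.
Pour résoudre ceci, nous devons prendre 2 dérivées de notre équation de la position x(t) = 5 - 5·cos(3·t). En prenant d/dt de x(t), nous trouvons v(t) = 15·sin(3·t). La dérivée de la vitesse donne l'accélération: a(t) = 45·cos(3·t). De l'équation de l'accélération a(t) = 45·cos(3·t), nous substituons t = 8.584185191909041 pour obtenir a = 36.6293841098169.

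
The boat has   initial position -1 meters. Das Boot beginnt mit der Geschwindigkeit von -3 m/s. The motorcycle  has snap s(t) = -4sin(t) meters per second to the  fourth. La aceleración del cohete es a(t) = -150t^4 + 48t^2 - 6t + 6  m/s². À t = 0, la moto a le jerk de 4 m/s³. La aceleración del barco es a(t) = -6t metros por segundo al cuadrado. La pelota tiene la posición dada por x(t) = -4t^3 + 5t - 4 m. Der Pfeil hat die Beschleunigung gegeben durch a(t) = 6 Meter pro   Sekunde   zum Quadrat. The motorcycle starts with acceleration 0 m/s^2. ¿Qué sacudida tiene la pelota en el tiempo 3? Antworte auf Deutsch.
Um dies zu lösen, müssen wir 3 Ableitungen unserer Gleichung für die Position x(t) = -4·t^3 + 5·t - 4 nehmen. Durch Ableiten von der Position erhalten wir die Geschwindigkeit: v(t) = 5 - 12·t^2. Die Ableitung von der Geschwindigkeit ergibt die Beschleunigung: a(t) = -24·t. Durch Ableiten von der Beschleunigung erhalten wir den Ruck: j(t) = -24. Aus der Gleichung für den Ruck j(t) = -24, setzen wir t = 3 ein und erhalten j = -24.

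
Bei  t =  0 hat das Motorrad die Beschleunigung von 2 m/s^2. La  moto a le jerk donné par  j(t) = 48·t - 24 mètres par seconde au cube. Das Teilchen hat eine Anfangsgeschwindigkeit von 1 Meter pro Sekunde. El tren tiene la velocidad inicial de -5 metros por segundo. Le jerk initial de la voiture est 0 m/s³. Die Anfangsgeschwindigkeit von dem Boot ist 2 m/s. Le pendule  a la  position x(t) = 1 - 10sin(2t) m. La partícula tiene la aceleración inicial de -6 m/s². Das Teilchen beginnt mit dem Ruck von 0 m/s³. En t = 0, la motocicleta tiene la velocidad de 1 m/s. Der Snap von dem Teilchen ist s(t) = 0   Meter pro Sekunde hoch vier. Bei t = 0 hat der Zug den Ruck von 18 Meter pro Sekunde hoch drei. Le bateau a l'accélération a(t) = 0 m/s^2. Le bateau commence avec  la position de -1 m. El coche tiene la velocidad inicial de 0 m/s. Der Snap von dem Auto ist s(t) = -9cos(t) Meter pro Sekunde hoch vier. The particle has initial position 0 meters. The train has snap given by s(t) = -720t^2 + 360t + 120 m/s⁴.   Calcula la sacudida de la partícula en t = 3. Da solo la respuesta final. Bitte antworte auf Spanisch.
En t = 3, j = 0.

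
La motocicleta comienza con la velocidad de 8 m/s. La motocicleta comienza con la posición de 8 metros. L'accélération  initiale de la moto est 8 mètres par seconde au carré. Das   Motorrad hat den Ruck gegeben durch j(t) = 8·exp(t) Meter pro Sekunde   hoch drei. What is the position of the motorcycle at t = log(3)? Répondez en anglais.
We must find the integral of our jerk equation j(t) = 8·exp(t) 3 times. Taking ∫j(t)dt and applying a(0) = 8, we find a(t) = 8·exp(t). Finding the antiderivative of a(t) and using v(0) = 8: v(t) = 8·exp(t). Finding the antiderivative of v(t) and using x(0) = 8: x(t) = 8·exp(t). From the given position equation x(t) = 8·exp(t), we substitute t = log(3) to get x = 24.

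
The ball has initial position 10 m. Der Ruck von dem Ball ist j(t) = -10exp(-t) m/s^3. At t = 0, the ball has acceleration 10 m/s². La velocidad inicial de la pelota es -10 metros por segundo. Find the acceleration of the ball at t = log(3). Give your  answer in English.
Starting from jerk j(t) = -10·exp(-t), we take 1 antiderivative. Finding the antiderivative of j(t) and using a(0) = 10: a(t) = 10·exp(-t). From the given acceleration equation a(t) = 10·exp(-t), we substitute t = log(3) to get a = 10/3.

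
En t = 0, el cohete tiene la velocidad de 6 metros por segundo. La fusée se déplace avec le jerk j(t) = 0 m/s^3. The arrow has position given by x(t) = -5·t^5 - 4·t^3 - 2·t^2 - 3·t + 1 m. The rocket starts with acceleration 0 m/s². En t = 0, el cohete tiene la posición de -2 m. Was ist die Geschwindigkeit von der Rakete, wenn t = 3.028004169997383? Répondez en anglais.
We must find the antiderivative of our jerk equation j(t) = 0 2 times. Taking ∫j(t)dt and applying a(0) = 0, we find a(t) = 0. Finding the antiderivative of a(t) and using v(0) = 6: v(t) = 6. We have velocity v(t) = 6. Substituting t = 3.028004169997383: v(3.028004169997383) = 6.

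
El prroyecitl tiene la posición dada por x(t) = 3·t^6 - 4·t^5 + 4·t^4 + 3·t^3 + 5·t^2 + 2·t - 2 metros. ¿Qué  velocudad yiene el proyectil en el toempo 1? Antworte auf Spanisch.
Partiendo de la posición x(t) = 3·t^6 - 4·t^5 + 4·t^4 + 3·t^3 + 5·t^2 + 2·t - 2, tomamos 1 derivada. Derivando la posición, obtenemos la velocidad: v(t) = 18·t^5 - 20·t^4 + 16·t^3 + 9·t^2 + 10·t + 2. De la ecuación de la velocidad v(t) = 18·t^5 - 20·t^4 + 16·t^3 + 9·t^2 + 10·t + 2, sustituimos t = 1 para obtener v = 35.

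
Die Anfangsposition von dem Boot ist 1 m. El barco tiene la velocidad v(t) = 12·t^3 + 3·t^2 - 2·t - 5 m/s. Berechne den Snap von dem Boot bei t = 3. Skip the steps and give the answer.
Bei t = 3, s = 72.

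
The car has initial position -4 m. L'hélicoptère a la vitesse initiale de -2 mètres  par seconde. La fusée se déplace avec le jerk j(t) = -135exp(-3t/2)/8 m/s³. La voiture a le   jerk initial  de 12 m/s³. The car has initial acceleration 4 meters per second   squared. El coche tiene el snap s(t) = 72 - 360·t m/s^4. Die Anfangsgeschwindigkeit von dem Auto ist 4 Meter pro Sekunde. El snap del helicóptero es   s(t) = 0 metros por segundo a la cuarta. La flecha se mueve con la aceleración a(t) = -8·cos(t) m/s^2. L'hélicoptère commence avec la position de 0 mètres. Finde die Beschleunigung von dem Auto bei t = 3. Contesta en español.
Partiendo del snap s(t) = 72 - 360·t, tomamos 2 integrales. La integral del snap, con j(0) = 12, da la sacudida: j(t) = -180·t^2 + 72·t + 12. Tomando ∫j(t)dt y aplicando a(0) = 4, encontramos a(t) = -60·t^3 + 36·t^2 + 12·t + 4. Usando a(t) = -60·t^3 + 36·t^2 + 12·t + 4 y sustituyendo t = 3, encontramos a = -1256.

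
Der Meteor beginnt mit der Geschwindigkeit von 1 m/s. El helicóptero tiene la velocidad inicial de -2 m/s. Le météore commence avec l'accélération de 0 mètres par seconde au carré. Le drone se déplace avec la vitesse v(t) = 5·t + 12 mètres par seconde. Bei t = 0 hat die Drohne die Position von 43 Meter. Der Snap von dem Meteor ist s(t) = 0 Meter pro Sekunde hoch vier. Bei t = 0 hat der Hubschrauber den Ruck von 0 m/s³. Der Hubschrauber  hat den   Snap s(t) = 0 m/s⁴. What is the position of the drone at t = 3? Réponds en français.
Pour résoudre ceci, nous devons prendre 1 intégrale de notre équation de la vitesse v(t) = 5·t + 12. En prenant ∫v(t)dt et en appliquant x(0) = 43, nous trouvons x(t) = 5·t^2/2 + 12·t + 43. Nous avons la position x(t) = 5·t^2/2 + 12·t + 43. En substituant t = 3: x(3) = 203/2.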